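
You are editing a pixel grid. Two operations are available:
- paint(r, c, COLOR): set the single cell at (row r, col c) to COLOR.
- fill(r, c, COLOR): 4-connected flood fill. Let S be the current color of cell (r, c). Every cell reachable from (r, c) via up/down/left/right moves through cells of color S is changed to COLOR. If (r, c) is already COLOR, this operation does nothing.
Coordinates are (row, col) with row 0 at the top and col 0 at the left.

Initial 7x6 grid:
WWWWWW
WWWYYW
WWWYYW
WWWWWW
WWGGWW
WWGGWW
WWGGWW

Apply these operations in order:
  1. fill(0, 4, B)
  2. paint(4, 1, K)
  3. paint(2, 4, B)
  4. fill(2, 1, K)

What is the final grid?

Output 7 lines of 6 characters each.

Answer: KKKKKK
KKKYYK
KKKYKK
KKKKKK
KKGGKK
KKGGKK
KKGGKK

Derivation:
After op 1 fill(0,4,B) [32 cells changed]:
BBBBBB
BBBYYB
BBBYYB
BBBBBB
BBGGBB
BBGGBB
BBGGBB
After op 2 paint(4,1,K):
BBBBBB
BBBYYB
BBBYYB
BBBBBB
BKGGBB
BBGGBB
BBGGBB
After op 3 paint(2,4,B):
BBBBBB
BBBYYB
BBBYBB
BBBBBB
BKGGBB
BBGGBB
BBGGBB
After op 4 fill(2,1,K) [32 cells changed]:
KKKKKK
KKKYYK
KKKYKK
KKKKKK
KKGGKK
KKGGKK
KKGGKK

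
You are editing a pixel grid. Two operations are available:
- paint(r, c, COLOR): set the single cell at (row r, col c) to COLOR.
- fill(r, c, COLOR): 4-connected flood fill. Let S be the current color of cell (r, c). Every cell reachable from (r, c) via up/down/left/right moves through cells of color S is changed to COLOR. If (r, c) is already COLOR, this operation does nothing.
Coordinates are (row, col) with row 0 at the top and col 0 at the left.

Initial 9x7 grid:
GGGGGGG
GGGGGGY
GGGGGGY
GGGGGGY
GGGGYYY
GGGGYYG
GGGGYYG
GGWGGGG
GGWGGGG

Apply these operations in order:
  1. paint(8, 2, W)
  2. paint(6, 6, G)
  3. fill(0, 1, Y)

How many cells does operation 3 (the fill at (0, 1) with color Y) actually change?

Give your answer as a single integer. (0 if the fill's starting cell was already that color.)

Answer: 51

Derivation:
After op 1 paint(8,2,W):
GGGGGGG
GGGGGGY
GGGGGGY
GGGGGGY
GGGGYYY
GGGGYYG
GGGGYYG
GGWGGGG
GGWGGGG
After op 2 paint(6,6,G):
GGGGGGG
GGGGGGY
GGGGGGY
GGGGGGY
GGGGYYY
GGGGYYG
GGGGYYG
GGWGGGG
GGWGGGG
After op 3 fill(0,1,Y) [51 cells changed]:
YYYYYYY
YYYYYYY
YYYYYYY
YYYYYYY
YYYYYYY
YYYYYYY
YYYYYYY
YYWYYYY
YYWYYYY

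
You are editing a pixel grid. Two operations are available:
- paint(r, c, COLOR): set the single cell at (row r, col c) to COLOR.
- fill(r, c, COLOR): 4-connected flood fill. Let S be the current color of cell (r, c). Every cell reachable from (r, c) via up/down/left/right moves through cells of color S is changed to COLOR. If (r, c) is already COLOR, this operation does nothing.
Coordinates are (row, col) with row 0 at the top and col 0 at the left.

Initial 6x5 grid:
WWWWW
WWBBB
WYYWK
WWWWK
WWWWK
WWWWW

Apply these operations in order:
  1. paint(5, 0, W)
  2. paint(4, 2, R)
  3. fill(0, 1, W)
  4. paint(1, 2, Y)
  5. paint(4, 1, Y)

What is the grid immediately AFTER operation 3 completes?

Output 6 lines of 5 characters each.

Answer: WWWWW
WWBBB
WYYWK
WWWWK
WWRWK
WWWWW

Derivation:
After op 1 paint(5,0,W):
WWWWW
WWBBB
WYYWK
WWWWK
WWWWK
WWWWW
After op 2 paint(4,2,R):
WWWWW
WWBBB
WYYWK
WWWWK
WWRWK
WWWWW
After op 3 fill(0,1,W) [0 cells changed]:
WWWWW
WWBBB
WYYWK
WWWWK
WWRWK
WWWWW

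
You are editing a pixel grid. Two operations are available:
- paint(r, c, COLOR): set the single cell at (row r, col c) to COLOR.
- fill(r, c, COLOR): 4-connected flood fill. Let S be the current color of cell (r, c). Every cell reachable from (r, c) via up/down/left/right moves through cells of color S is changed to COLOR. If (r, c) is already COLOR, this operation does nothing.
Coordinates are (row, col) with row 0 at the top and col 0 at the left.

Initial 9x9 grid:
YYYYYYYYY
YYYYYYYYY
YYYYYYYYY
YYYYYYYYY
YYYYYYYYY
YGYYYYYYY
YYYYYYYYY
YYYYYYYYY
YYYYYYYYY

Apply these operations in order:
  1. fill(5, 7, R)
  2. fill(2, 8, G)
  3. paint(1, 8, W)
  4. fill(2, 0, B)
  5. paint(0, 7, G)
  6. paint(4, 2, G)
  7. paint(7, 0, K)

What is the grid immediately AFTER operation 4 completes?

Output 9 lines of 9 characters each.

Answer: BBBBBBBBB
BBBBBBBBW
BBBBBBBBB
BBBBBBBBB
BBBBBBBBB
BBBBBBBBB
BBBBBBBBB
BBBBBBBBB
BBBBBBBBB

Derivation:
After op 1 fill(5,7,R) [80 cells changed]:
RRRRRRRRR
RRRRRRRRR
RRRRRRRRR
RRRRRRRRR
RRRRRRRRR
RGRRRRRRR
RRRRRRRRR
RRRRRRRRR
RRRRRRRRR
After op 2 fill(2,8,G) [80 cells changed]:
GGGGGGGGG
GGGGGGGGG
GGGGGGGGG
GGGGGGGGG
GGGGGGGGG
GGGGGGGGG
GGGGGGGGG
GGGGGGGGG
GGGGGGGGG
After op 3 paint(1,8,W):
GGGGGGGGG
GGGGGGGGW
GGGGGGGGG
GGGGGGGGG
GGGGGGGGG
GGGGGGGGG
GGGGGGGGG
GGGGGGGGG
GGGGGGGGG
After op 4 fill(2,0,B) [80 cells changed]:
BBBBBBBBB
BBBBBBBBW
BBBBBBBBB
BBBBBBBBB
BBBBBBBBB
BBBBBBBBB
BBBBBBBBB
BBBBBBBBB
BBBBBBBBB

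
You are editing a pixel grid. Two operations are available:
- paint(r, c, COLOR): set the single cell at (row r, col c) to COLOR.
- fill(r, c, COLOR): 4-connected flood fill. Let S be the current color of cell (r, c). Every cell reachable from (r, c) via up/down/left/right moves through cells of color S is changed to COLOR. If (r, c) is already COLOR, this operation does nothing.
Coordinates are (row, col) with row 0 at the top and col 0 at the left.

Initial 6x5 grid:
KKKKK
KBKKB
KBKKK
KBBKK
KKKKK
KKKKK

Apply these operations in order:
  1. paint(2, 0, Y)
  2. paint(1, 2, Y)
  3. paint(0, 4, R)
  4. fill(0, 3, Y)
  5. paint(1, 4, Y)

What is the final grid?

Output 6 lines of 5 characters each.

After op 1 paint(2,0,Y):
KKKKK
KBKKB
YBKKK
KBBKK
KKKKK
KKKKK
After op 2 paint(1,2,Y):
KKKKK
KBYKB
YBKKK
KBBKK
KKKKK
KKKKK
After op 3 paint(0,4,R):
KKKKR
KBYKB
YBKKK
KBBKK
KKKKK
KKKKK
After op 4 fill(0,3,Y) [22 cells changed]:
YYYYR
YBYYB
YBYYY
YBBYY
YYYYY
YYYYY
After op 5 paint(1,4,Y):
YYYYR
YBYYY
YBYYY
YBBYY
YYYYY
YYYYY

Answer: YYYYR
YBYYY
YBYYY
YBBYY
YYYYY
YYYYY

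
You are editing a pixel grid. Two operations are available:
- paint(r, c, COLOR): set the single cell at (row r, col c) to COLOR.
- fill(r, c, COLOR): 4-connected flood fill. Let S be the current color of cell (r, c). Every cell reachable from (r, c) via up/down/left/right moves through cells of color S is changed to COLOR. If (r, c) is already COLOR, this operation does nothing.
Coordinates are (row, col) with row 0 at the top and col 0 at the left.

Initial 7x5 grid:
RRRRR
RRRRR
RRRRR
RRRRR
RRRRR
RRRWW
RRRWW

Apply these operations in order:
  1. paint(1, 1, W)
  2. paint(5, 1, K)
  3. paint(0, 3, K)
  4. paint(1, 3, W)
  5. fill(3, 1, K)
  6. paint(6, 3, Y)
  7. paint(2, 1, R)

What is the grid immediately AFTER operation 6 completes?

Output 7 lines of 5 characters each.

After op 1 paint(1,1,W):
RRRRR
RWRRR
RRRRR
RRRRR
RRRRR
RRRWW
RRRWW
After op 2 paint(5,1,K):
RRRRR
RWRRR
RRRRR
RRRRR
RRRRR
RKRWW
RRRWW
After op 3 paint(0,3,K):
RRRKR
RWRRR
RRRRR
RRRRR
RRRRR
RKRWW
RRRWW
After op 4 paint(1,3,W):
RRRKR
RWRWR
RRRRR
RRRRR
RRRRR
RKRWW
RRRWW
After op 5 fill(3,1,K) [27 cells changed]:
KKKKK
KWKWK
KKKKK
KKKKK
KKKKK
KKKWW
KKKWW
After op 6 paint(6,3,Y):
KKKKK
KWKWK
KKKKK
KKKKK
KKKKK
KKKWW
KKKYW

Answer: KKKKK
KWKWK
KKKKK
KKKKK
KKKKK
KKKWW
KKKYW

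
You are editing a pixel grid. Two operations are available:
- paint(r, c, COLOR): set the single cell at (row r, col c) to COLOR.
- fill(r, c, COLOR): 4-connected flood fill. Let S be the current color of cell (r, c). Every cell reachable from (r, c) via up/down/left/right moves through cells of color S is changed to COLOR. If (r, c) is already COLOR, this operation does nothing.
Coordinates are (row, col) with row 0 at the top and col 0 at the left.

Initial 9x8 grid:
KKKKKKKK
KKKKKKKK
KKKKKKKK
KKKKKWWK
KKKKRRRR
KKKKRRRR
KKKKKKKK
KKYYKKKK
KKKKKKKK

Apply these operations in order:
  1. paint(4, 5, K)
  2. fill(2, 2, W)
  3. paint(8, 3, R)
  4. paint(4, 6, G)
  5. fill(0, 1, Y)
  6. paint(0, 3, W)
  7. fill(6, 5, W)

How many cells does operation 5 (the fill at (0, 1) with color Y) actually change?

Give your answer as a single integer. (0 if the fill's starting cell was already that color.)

Answer: 61

Derivation:
After op 1 paint(4,5,K):
KKKKKKKK
KKKKKKKK
KKKKKKKK
KKKKKWWK
KKKKRKRR
KKKKRRRR
KKKKKKKK
KKYYKKKK
KKKKKKKK
After op 2 fill(2,2,W) [60 cells changed]:
WWWWWWWW
WWWWWWWW
WWWWWWWW
WWWWWWWW
WWWWRKRR
WWWWRRRR
WWWWWWWW
WWYYWWWW
WWWWWWWW
After op 3 paint(8,3,R):
WWWWWWWW
WWWWWWWW
WWWWWWWW
WWWWWWWW
WWWWRKRR
WWWWRRRR
WWWWWWWW
WWYYWWWW
WWWRWWWW
After op 4 paint(4,6,G):
WWWWWWWW
WWWWWWWW
WWWWWWWW
WWWWWWWW
WWWWRKGR
WWWWRRRR
WWWWWWWW
WWYYWWWW
WWWRWWWW
After op 5 fill(0,1,Y) [61 cells changed]:
YYYYYYYY
YYYYYYYY
YYYYYYYY
YYYYYYYY
YYYYRKGR
YYYYRRRR
YYYYYYYY
YYYYYYYY
YYYRYYYY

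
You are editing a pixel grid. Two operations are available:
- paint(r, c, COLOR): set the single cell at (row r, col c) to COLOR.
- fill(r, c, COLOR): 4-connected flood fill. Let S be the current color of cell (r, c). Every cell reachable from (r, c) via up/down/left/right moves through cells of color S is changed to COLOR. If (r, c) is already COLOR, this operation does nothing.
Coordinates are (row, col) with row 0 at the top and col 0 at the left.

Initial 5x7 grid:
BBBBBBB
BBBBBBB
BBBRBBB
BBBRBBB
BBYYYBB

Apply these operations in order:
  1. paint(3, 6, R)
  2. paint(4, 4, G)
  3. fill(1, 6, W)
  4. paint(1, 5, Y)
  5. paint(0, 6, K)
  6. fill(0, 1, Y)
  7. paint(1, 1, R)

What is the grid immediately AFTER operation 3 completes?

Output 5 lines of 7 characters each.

Answer: WWWWWWW
WWWWWWW
WWWRWWW
WWWRWWR
WWYYGWW

Derivation:
After op 1 paint(3,6,R):
BBBBBBB
BBBBBBB
BBBRBBB
BBBRBBR
BBYYYBB
After op 2 paint(4,4,G):
BBBBBBB
BBBBBBB
BBBRBBB
BBBRBBR
BBYYGBB
After op 3 fill(1,6,W) [29 cells changed]:
WWWWWWW
WWWWWWW
WWWRWWW
WWWRWWR
WWYYGWW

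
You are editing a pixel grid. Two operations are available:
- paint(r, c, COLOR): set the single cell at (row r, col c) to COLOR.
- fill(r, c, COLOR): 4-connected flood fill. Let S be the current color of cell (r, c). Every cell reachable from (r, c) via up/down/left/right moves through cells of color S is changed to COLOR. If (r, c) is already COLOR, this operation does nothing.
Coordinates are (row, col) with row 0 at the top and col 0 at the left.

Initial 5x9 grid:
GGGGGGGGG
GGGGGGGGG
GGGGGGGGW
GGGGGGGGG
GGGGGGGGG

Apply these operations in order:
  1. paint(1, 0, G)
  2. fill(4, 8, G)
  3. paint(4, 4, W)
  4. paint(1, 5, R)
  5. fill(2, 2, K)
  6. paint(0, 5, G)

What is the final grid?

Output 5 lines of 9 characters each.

Answer: KKKKKGKKK
KKKKKRKKK
KKKKKKKKW
KKKKKKKKK
KKKKWKKKK

Derivation:
After op 1 paint(1,0,G):
GGGGGGGGG
GGGGGGGGG
GGGGGGGGW
GGGGGGGGG
GGGGGGGGG
After op 2 fill(4,8,G) [0 cells changed]:
GGGGGGGGG
GGGGGGGGG
GGGGGGGGW
GGGGGGGGG
GGGGGGGGG
After op 3 paint(4,4,W):
GGGGGGGGG
GGGGGGGGG
GGGGGGGGW
GGGGGGGGG
GGGGWGGGG
After op 4 paint(1,5,R):
GGGGGGGGG
GGGGGRGGG
GGGGGGGGW
GGGGGGGGG
GGGGWGGGG
After op 5 fill(2,2,K) [42 cells changed]:
KKKKKKKKK
KKKKKRKKK
KKKKKKKKW
KKKKKKKKK
KKKKWKKKK
After op 6 paint(0,5,G):
KKKKKGKKK
KKKKKRKKK
KKKKKKKKW
KKKKKKKKK
KKKKWKKKK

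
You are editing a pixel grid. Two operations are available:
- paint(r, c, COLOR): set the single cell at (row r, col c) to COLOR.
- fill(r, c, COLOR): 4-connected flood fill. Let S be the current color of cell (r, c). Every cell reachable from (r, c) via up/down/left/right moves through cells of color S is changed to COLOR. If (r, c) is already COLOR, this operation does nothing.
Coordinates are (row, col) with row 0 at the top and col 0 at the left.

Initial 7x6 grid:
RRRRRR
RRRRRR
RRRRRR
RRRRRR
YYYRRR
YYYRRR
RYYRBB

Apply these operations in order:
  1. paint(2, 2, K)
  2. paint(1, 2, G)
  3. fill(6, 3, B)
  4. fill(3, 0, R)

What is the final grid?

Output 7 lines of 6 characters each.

After op 1 paint(2,2,K):
RRRRRR
RRRRRR
RRKRRR
RRRRRR
YYYRRR
YYYRRR
RYYRBB
After op 2 paint(1,2,G):
RRRRRR
RRGRRR
RRKRRR
RRRRRR
YYYRRR
YYYRRR
RYYRBB
After op 3 fill(6,3,B) [29 cells changed]:
BBBBBB
BBGBBB
BBKBBB
BBBBBB
YYYBBB
YYYBBB
RYYBBB
After op 4 fill(3,0,R) [31 cells changed]:
RRRRRR
RRGRRR
RRKRRR
RRRRRR
YYYRRR
YYYRRR
RYYRRR

Answer: RRRRRR
RRGRRR
RRKRRR
RRRRRR
YYYRRR
YYYRRR
RYYRRR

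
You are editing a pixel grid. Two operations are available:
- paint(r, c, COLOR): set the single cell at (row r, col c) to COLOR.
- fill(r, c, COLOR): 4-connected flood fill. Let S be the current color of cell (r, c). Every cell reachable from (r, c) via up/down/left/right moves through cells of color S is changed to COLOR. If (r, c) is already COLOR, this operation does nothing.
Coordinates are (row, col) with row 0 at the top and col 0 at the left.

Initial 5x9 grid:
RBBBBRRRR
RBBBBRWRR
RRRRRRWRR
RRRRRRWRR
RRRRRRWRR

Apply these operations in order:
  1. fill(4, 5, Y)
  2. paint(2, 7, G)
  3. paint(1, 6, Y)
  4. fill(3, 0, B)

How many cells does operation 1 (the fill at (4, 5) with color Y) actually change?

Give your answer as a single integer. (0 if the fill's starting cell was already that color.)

After op 1 fill(4,5,Y) [33 cells changed]:
YBBBBYYYY
YBBBBYWYY
YYYYYYWYY
YYYYYYWYY
YYYYYYWYY

Answer: 33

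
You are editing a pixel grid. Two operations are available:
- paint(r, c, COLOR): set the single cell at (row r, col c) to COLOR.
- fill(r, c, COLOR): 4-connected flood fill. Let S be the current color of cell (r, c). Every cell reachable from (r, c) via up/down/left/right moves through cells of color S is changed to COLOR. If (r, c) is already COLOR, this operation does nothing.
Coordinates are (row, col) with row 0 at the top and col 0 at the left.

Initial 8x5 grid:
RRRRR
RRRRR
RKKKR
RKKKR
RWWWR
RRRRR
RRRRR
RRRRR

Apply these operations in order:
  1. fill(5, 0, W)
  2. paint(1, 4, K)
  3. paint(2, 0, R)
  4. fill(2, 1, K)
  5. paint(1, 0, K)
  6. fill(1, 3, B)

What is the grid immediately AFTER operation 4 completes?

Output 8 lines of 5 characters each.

Answer: WWWWW
WWWWK
RKKKW
WKKKW
WWWWW
WWWWW
WWWWW
WWWWW

Derivation:
After op 1 fill(5,0,W) [31 cells changed]:
WWWWW
WWWWW
WKKKW
WKKKW
WWWWW
WWWWW
WWWWW
WWWWW
After op 2 paint(1,4,K):
WWWWW
WWWWK
WKKKW
WKKKW
WWWWW
WWWWW
WWWWW
WWWWW
After op 3 paint(2,0,R):
WWWWW
WWWWK
RKKKW
WKKKW
WWWWW
WWWWW
WWWWW
WWWWW
After op 4 fill(2,1,K) [0 cells changed]:
WWWWW
WWWWK
RKKKW
WKKKW
WWWWW
WWWWW
WWWWW
WWWWW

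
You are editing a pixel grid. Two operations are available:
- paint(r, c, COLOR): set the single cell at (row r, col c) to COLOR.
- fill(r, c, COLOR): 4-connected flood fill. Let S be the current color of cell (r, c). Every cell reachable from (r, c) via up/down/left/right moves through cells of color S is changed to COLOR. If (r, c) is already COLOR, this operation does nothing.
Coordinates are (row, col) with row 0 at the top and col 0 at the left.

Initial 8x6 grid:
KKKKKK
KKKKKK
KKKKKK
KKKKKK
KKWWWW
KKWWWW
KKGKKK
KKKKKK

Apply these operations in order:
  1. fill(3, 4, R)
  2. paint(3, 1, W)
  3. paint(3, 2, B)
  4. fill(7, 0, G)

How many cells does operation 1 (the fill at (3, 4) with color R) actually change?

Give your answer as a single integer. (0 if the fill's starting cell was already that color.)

After op 1 fill(3,4,R) [39 cells changed]:
RRRRRR
RRRRRR
RRRRRR
RRRRRR
RRWWWW
RRWWWW
RRGRRR
RRRRRR

Answer: 39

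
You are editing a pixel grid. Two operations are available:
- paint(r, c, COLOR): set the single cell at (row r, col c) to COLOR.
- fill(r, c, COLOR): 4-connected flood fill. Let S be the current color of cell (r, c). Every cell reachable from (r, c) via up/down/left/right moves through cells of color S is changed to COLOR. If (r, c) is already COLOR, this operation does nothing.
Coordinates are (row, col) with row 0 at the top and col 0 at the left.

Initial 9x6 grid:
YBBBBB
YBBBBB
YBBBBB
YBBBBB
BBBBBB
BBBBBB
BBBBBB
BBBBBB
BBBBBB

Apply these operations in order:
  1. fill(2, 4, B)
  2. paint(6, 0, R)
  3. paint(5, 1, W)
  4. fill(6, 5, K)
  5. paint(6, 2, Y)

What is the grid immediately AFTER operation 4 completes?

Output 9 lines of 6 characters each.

After op 1 fill(2,4,B) [0 cells changed]:
YBBBBB
YBBBBB
YBBBBB
YBBBBB
BBBBBB
BBBBBB
BBBBBB
BBBBBB
BBBBBB
After op 2 paint(6,0,R):
YBBBBB
YBBBBB
YBBBBB
YBBBBB
BBBBBB
BBBBBB
RBBBBB
BBBBBB
BBBBBB
After op 3 paint(5,1,W):
YBBBBB
YBBBBB
YBBBBB
YBBBBB
BBBBBB
BWBBBB
RBBBBB
BBBBBB
BBBBBB
After op 4 fill(6,5,K) [48 cells changed]:
YKKKKK
YKKKKK
YKKKKK
YKKKKK
KKKKKK
KWKKKK
RKKKKK
KKKKKK
KKKKKK

Answer: YKKKKK
YKKKKK
YKKKKK
YKKKKK
KKKKKK
KWKKKK
RKKKKK
KKKKKK
KKKKKK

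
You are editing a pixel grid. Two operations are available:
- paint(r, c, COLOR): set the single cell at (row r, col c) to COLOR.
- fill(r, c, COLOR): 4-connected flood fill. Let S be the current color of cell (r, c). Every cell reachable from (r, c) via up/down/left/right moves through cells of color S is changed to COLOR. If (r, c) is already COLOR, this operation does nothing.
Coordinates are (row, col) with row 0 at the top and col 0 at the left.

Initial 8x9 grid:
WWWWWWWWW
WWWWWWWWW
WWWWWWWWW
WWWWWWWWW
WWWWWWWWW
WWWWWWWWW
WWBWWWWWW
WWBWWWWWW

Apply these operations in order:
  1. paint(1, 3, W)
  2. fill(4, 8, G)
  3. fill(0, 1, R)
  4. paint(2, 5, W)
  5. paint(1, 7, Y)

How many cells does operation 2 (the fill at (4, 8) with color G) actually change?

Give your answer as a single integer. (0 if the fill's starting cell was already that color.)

Answer: 70

Derivation:
After op 1 paint(1,3,W):
WWWWWWWWW
WWWWWWWWW
WWWWWWWWW
WWWWWWWWW
WWWWWWWWW
WWWWWWWWW
WWBWWWWWW
WWBWWWWWW
After op 2 fill(4,8,G) [70 cells changed]:
GGGGGGGGG
GGGGGGGGG
GGGGGGGGG
GGGGGGGGG
GGGGGGGGG
GGGGGGGGG
GGBGGGGGG
GGBGGGGGG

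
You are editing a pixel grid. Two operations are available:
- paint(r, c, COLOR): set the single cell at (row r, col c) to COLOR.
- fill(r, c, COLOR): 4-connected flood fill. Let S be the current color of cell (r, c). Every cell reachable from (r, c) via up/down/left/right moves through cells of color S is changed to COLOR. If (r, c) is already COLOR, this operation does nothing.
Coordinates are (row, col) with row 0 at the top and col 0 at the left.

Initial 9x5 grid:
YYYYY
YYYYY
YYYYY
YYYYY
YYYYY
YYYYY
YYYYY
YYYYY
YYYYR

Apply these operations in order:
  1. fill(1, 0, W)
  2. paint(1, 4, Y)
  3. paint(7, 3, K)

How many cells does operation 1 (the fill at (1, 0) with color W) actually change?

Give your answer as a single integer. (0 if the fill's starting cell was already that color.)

Answer: 44

Derivation:
After op 1 fill(1,0,W) [44 cells changed]:
WWWWW
WWWWW
WWWWW
WWWWW
WWWWW
WWWWW
WWWWW
WWWWW
WWWWR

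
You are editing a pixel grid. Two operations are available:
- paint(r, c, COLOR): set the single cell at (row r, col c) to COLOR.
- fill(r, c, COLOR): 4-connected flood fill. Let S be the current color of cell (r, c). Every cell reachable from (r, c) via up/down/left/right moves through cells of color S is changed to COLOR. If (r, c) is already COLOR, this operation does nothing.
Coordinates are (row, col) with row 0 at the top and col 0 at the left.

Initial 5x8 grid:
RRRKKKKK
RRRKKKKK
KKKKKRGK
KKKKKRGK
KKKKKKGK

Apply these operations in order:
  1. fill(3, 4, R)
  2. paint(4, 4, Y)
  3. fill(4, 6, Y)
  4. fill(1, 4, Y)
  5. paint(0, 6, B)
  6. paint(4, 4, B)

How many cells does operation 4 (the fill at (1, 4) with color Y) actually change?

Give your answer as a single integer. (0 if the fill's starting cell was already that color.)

After op 1 fill(3,4,R) [29 cells changed]:
RRRRRRRR
RRRRRRRR
RRRRRRGR
RRRRRRGR
RRRRRRGR
After op 2 paint(4,4,Y):
RRRRRRRR
RRRRRRRR
RRRRRRGR
RRRRRRGR
RRRRYRGR
After op 3 fill(4,6,Y) [3 cells changed]:
RRRRRRRR
RRRRRRRR
RRRRRRYR
RRRRRRYR
RRRRYRYR
After op 4 fill(1,4,Y) [36 cells changed]:
YYYYYYYY
YYYYYYYY
YYYYYYYY
YYYYYYYY
YYYYYYYY

Answer: 36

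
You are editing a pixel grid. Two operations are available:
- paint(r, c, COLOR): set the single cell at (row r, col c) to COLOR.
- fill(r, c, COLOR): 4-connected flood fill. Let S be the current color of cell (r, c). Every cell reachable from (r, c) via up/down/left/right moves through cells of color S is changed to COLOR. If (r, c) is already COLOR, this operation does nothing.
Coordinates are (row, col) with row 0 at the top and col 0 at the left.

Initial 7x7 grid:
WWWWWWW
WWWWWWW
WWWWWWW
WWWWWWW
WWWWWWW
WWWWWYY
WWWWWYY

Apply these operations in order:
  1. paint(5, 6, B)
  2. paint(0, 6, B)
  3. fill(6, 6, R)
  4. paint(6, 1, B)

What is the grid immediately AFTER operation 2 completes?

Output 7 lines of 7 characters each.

After op 1 paint(5,6,B):
WWWWWWW
WWWWWWW
WWWWWWW
WWWWWWW
WWWWWWW
WWWWWYB
WWWWWYY
After op 2 paint(0,6,B):
WWWWWWB
WWWWWWW
WWWWWWW
WWWWWWW
WWWWWWW
WWWWWYB
WWWWWYY

Answer: WWWWWWB
WWWWWWW
WWWWWWW
WWWWWWW
WWWWWWW
WWWWWYB
WWWWWYY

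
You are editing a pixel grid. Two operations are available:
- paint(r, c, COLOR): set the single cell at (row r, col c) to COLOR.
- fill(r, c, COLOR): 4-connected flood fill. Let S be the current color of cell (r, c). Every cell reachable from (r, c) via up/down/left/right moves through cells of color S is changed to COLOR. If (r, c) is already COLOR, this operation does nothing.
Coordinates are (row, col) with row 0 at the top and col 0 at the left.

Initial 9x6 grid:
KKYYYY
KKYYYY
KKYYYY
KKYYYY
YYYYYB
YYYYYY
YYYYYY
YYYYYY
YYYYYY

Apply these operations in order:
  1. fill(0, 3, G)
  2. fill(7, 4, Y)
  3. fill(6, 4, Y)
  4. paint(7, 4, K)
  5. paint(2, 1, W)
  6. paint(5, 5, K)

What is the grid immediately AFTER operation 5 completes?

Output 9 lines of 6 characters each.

Answer: KKYYYY
KKYYYY
KWYYYY
KKYYYY
YYYYYB
YYYYYY
YYYYYY
YYYYKY
YYYYYY

Derivation:
After op 1 fill(0,3,G) [45 cells changed]:
KKGGGG
KKGGGG
KKGGGG
KKGGGG
GGGGGB
GGGGGG
GGGGGG
GGGGGG
GGGGGG
After op 2 fill(7,4,Y) [45 cells changed]:
KKYYYY
KKYYYY
KKYYYY
KKYYYY
YYYYYB
YYYYYY
YYYYYY
YYYYYY
YYYYYY
After op 3 fill(6,4,Y) [0 cells changed]:
KKYYYY
KKYYYY
KKYYYY
KKYYYY
YYYYYB
YYYYYY
YYYYYY
YYYYYY
YYYYYY
After op 4 paint(7,4,K):
KKYYYY
KKYYYY
KKYYYY
KKYYYY
YYYYYB
YYYYYY
YYYYYY
YYYYKY
YYYYYY
After op 5 paint(2,1,W):
KKYYYY
KKYYYY
KWYYYY
KKYYYY
YYYYYB
YYYYYY
YYYYYY
YYYYKY
YYYYYY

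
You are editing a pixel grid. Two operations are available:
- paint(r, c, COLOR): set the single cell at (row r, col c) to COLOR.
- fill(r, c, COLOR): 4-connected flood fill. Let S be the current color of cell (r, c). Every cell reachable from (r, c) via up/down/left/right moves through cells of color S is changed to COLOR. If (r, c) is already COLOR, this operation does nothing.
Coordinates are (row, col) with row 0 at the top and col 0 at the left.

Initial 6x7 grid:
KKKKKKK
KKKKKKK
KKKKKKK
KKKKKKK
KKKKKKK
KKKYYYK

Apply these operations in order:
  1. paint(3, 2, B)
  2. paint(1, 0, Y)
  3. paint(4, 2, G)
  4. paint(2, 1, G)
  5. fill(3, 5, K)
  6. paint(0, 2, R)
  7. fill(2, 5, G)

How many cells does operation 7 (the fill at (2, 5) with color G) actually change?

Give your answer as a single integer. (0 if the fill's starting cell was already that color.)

After op 1 paint(3,2,B):
KKKKKKK
KKKKKKK
KKKKKKK
KKBKKKK
KKKKKKK
KKKYYYK
After op 2 paint(1,0,Y):
KKKKKKK
YKKKKKK
KKKKKKK
KKBKKKK
KKKKKKK
KKKYYYK
After op 3 paint(4,2,G):
KKKKKKK
YKKKKKK
KKKKKKK
KKBKKKK
KKGKKKK
KKKYYYK
After op 4 paint(2,1,G):
KKKKKKK
YKKKKKK
KGKKKKK
KKBKKKK
KKGKKKK
KKKYYYK
After op 5 fill(3,5,K) [0 cells changed]:
KKKKKKK
YKKKKKK
KGKKKKK
KKBKKKK
KKGKKKK
KKKYYYK
After op 6 paint(0,2,R):
KKRKKKK
YKKKKKK
KGKKKKK
KKBKKKK
KKGKKKK
KKKYYYK
After op 7 fill(2,5,G) [26 cells changed]:
GGRGGGG
YGGGGGG
KGGGGGG
KKBGGGG
KKGGGGG
KKKYYYG

Answer: 26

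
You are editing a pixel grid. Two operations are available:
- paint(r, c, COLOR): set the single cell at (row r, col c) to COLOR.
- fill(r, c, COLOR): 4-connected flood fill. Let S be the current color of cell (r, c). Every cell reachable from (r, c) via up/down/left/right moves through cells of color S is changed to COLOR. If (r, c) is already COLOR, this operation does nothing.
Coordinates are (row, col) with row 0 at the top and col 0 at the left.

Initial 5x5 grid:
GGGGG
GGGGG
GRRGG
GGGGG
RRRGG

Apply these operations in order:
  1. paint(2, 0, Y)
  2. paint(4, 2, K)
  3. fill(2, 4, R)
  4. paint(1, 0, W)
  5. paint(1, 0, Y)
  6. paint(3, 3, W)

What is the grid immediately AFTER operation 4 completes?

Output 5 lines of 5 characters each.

Answer: RRRRR
WRRRR
YRRRR
RRRRR
RRKRR

Derivation:
After op 1 paint(2,0,Y):
GGGGG
GGGGG
YRRGG
GGGGG
RRRGG
After op 2 paint(4,2,K):
GGGGG
GGGGG
YRRGG
GGGGG
RRKGG
After op 3 fill(2,4,R) [19 cells changed]:
RRRRR
RRRRR
YRRRR
RRRRR
RRKRR
After op 4 paint(1,0,W):
RRRRR
WRRRR
YRRRR
RRRRR
RRKRR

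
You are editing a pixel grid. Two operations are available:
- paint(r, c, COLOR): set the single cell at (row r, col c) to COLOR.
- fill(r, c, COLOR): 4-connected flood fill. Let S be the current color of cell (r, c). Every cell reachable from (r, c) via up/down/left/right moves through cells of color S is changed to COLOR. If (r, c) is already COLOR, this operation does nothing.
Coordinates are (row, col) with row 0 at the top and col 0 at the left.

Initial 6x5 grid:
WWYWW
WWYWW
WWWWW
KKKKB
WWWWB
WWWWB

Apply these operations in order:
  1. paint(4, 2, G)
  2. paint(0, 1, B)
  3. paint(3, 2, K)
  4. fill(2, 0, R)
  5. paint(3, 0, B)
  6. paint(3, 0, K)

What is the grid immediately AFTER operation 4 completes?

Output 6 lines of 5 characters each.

Answer: RBYRR
RRYRR
RRRRR
KKKKB
WWGWB
WWWWB

Derivation:
After op 1 paint(4,2,G):
WWYWW
WWYWW
WWWWW
KKKKB
WWGWB
WWWWB
After op 2 paint(0,1,B):
WBYWW
WWYWW
WWWWW
KKKKB
WWGWB
WWWWB
After op 3 paint(3,2,K):
WBYWW
WWYWW
WWWWW
KKKKB
WWGWB
WWWWB
After op 4 fill(2,0,R) [12 cells changed]:
RBYRR
RRYRR
RRRRR
KKKKB
WWGWB
WWWWB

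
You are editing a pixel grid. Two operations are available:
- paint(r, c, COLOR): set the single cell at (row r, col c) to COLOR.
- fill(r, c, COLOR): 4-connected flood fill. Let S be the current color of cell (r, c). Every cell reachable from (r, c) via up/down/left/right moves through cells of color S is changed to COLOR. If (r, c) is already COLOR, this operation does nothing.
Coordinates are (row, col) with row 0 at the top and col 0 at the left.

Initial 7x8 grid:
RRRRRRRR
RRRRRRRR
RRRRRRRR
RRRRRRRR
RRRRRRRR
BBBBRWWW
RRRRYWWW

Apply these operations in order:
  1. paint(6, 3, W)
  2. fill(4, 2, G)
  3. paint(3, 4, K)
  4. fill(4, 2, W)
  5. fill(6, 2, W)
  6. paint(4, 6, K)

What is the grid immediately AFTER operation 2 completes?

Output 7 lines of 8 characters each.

Answer: GGGGGGGG
GGGGGGGG
GGGGGGGG
GGGGGGGG
GGGGGGGG
BBBBGWWW
RRRWYWWW

Derivation:
After op 1 paint(6,3,W):
RRRRRRRR
RRRRRRRR
RRRRRRRR
RRRRRRRR
RRRRRRRR
BBBBRWWW
RRRWYWWW
After op 2 fill(4,2,G) [41 cells changed]:
GGGGGGGG
GGGGGGGG
GGGGGGGG
GGGGGGGG
GGGGGGGG
BBBBGWWW
RRRWYWWW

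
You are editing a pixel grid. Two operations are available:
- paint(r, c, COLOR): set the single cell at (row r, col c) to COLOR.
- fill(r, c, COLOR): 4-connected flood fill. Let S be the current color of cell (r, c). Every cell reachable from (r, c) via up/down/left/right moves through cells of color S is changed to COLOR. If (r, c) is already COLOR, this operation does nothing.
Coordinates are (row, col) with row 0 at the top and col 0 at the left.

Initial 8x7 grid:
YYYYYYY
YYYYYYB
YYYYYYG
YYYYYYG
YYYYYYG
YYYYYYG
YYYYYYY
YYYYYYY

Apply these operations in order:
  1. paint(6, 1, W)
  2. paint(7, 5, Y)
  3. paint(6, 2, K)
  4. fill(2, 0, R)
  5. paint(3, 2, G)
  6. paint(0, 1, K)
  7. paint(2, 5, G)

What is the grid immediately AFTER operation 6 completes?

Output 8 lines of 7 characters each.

After op 1 paint(6,1,W):
YYYYYYY
YYYYYYB
YYYYYYG
YYYYYYG
YYYYYYG
YYYYYYG
YWYYYYY
YYYYYYY
After op 2 paint(7,5,Y):
YYYYYYY
YYYYYYB
YYYYYYG
YYYYYYG
YYYYYYG
YYYYYYG
YWYYYYY
YYYYYYY
After op 3 paint(6,2,K):
YYYYYYY
YYYYYYB
YYYYYYG
YYYYYYG
YYYYYYG
YYYYYYG
YWKYYYY
YYYYYYY
After op 4 fill(2,0,R) [49 cells changed]:
RRRRRRR
RRRRRRB
RRRRRRG
RRRRRRG
RRRRRRG
RRRRRRG
RWKRRRR
RRRRRRR
After op 5 paint(3,2,G):
RRRRRRR
RRRRRRB
RRRRRRG
RRGRRRG
RRRRRRG
RRRRRRG
RWKRRRR
RRRRRRR
After op 6 paint(0,1,K):
RKRRRRR
RRRRRRB
RRRRRRG
RRGRRRG
RRRRRRG
RRRRRRG
RWKRRRR
RRRRRRR

Answer: RKRRRRR
RRRRRRB
RRRRRRG
RRGRRRG
RRRRRRG
RRRRRRG
RWKRRRR
RRRRRRR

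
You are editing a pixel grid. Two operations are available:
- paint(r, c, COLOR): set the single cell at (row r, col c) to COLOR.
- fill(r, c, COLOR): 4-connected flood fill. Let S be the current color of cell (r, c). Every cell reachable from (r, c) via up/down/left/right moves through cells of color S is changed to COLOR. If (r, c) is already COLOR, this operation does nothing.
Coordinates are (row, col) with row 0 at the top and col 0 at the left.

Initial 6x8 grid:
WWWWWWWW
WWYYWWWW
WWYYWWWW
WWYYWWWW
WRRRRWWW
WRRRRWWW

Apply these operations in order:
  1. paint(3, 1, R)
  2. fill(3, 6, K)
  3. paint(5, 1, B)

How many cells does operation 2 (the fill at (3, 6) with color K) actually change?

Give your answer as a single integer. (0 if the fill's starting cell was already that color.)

Answer: 33

Derivation:
After op 1 paint(3,1,R):
WWWWWWWW
WWYYWWWW
WWYYWWWW
WRYYWWWW
WRRRRWWW
WRRRRWWW
After op 2 fill(3,6,K) [33 cells changed]:
KKKKKKKK
KKYYKKKK
KKYYKKKK
KRYYKKKK
KRRRRKKK
KRRRRKKK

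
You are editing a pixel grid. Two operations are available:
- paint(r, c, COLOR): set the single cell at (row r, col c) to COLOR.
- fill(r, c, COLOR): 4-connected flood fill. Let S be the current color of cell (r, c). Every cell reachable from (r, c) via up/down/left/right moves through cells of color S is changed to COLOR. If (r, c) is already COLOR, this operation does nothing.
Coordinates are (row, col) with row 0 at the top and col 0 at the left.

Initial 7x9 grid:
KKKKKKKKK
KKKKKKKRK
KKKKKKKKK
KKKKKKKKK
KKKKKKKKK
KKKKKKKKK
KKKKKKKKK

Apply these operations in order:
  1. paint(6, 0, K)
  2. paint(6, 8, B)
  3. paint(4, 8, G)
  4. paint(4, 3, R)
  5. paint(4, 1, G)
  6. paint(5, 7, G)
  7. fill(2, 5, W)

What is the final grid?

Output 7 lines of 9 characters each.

Answer: WWWWWWWWW
WWWWWWWRW
WWWWWWWWW
WWWWWWWWW
WGWRWWWWG
WWWWWWWGK
WWWWWWWWB

Derivation:
After op 1 paint(6,0,K):
KKKKKKKKK
KKKKKKKRK
KKKKKKKKK
KKKKKKKKK
KKKKKKKKK
KKKKKKKKK
KKKKKKKKK
After op 2 paint(6,8,B):
KKKKKKKKK
KKKKKKKRK
KKKKKKKKK
KKKKKKKKK
KKKKKKKKK
KKKKKKKKK
KKKKKKKKB
After op 3 paint(4,8,G):
KKKKKKKKK
KKKKKKKRK
KKKKKKKKK
KKKKKKKKK
KKKKKKKKG
KKKKKKKKK
KKKKKKKKB
After op 4 paint(4,3,R):
KKKKKKKKK
KKKKKKKRK
KKKKKKKKK
KKKKKKKKK
KKKRKKKKG
KKKKKKKKK
KKKKKKKKB
After op 5 paint(4,1,G):
KKKKKKKKK
KKKKKKKRK
KKKKKKKKK
KKKKKKKKK
KGKRKKKKG
KKKKKKKKK
KKKKKKKKB
After op 6 paint(5,7,G):
KKKKKKKKK
KKKKKKKRK
KKKKKKKKK
KKKKKKKKK
KGKRKKKKG
KKKKKKKGK
KKKKKKKKB
After op 7 fill(2,5,W) [56 cells changed]:
WWWWWWWWW
WWWWWWWRW
WWWWWWWWW
WWWWWWWWW
WGWRWWWWG
WWWWWWWGK
WWWWWWWWB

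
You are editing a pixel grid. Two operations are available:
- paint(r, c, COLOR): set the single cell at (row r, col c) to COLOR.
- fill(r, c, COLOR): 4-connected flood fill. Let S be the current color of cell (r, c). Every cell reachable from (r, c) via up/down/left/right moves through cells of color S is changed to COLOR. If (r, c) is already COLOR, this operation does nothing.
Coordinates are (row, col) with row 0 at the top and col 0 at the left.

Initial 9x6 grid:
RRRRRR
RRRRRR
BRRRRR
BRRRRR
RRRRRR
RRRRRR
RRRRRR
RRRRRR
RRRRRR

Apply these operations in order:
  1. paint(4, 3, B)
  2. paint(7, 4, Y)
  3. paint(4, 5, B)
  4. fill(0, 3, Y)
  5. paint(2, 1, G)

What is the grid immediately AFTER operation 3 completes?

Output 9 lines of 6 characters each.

After op 1 paint(4,3,B):
RRRRRR
RRRRRR
BRRRRR
BRRRRR
RRRBRR
RRRRRR
RRRRRR
RRRRRR
RRRRRR
After op 2 paint(7,4,Y):
RRRRRR
RRRRRR
BRRRRR
BRRRRR
RRRBRR
RRRRRR
RRRRRR
RRRRYR
RRRRRR
After op 3 paint(4,5,B):
RRRRRR
RRRRRR
BRRRRR
BRRRRR
RRRBRB
RRRRRR
RRRRRR
RRRRYR
RRRRRR

Answer: RRRRRR
RRRRRR
BRRRRR
BRRRRR
RRRBRB
RRRRRR
RRRRRR
RRRRYR
RRRRRR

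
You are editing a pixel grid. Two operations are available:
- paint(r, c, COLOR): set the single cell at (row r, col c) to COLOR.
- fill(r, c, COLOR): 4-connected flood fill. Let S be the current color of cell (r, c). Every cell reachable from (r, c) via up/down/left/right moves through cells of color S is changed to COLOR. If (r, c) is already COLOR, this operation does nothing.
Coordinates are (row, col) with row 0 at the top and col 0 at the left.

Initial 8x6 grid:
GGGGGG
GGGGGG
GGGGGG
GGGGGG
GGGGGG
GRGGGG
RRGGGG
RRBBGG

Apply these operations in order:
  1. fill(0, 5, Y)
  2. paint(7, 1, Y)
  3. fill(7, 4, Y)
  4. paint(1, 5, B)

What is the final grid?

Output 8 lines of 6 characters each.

Answer: YYYYYY
YYYYYB
YYYYYY
YYYYYY
YYYYYY
YRYYYY
RRYYYY
RYBBYY

Derivation:
After op 1 fill(0,5,Y) [41 cells changed]:
YYYYYY
YYYYYY
YYYYYY
YYYYYY
YYYYYY
YRYYYY
RRYYYY
RRBBYY
After op 2 paint(7,1,Y):
YYYYYY
YYYYYY
YYYYYY
YYYYYY
YYYYYY
YRYYYY
RRYYYY
RYBBYY
After op 3 fill(7,4,Y) [0 cells changed]:
YYYYYY
YYYYYY
YYYYYY
YYYYYY
YYYYYY
YRYYYY
RRYYYY
RYBBYY
After op 4 paint(1,5,B):
YYYYYY
YYYYYB
YYYYYY
YYYYYY
YYYYYY
YRYYYY
RRYYYY
RYBBYY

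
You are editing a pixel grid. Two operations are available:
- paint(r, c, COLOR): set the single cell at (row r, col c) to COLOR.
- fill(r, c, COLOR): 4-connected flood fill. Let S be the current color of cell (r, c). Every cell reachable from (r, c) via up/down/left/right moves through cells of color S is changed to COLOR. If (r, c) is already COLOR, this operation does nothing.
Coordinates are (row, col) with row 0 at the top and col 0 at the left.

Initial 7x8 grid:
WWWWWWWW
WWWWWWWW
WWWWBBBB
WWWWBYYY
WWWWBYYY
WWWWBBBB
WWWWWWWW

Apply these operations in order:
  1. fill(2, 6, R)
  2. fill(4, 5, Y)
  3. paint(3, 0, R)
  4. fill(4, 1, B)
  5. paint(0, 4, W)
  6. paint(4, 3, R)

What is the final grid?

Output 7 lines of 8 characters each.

After op 1 fill(2,6,R) [10 cells changed]:
WWWWWWWW
WWWWWWWW
WWWWRRRR
WWWWRYYY
WWWWRYYY
WWWWRRRR
WWWWWWWW
After op 2 fill(4,5,Y) [0 cells changed]:
WWWWWWWW
WWWWWWWW
WWWWRRRR
WWWWRYYY
WWWWRYYY
WWWWRRRR
WWWWWWWW
After op 3 paint(3,0,R):
WWWWWWWW
WWWWWWWW
WWWWRRRR
RWWWRYYY
WWWWRYYY
WWWWRRRR
WWWWWWWW
After op 4 fill(4,1,B) [39 cells changed]:
BBBBBBBB
BBBBBBBB
BBBBRRRR
RBBBRYYY
BBBBRYYY
BBBBRRRR
BBBBBBBB
After op 5 paint(0,4,W):
BBBBWBBB
BBBBBBBB
BBBBRRRR
RBBBRYYY
BBBBRYYY
BBBBRRRR
BBBBBBBB
After op 6 paint(4,3,R):
BBBBWBBB
BBBBBBBB
BBBBRRRR
RBBBRYYY
BBBRRYYY
BBBBRRRR
BBBBBBBB

Answer: BBBBWBBB
BBBBBBBB
BBBBRRRR
RBBBRYYY
BBBRRYYY
BBBBRRRR
BBBBBBBB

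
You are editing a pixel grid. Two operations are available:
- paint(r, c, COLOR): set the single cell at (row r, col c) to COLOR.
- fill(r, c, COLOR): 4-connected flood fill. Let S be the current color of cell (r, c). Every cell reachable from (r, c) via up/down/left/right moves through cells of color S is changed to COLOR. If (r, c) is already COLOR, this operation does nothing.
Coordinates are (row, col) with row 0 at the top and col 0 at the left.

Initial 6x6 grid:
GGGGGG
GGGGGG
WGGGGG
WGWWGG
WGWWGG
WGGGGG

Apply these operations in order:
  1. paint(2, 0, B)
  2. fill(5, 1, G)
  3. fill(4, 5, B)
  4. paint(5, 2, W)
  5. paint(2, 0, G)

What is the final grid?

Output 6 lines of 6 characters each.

After op 1 paint(2,0,B):
GGGGGG
GGGGGG
BGGGGG
WGWWGG
WGWWGG
WGGGGG
After op 2 fill(5,1,G) [0 cells changed]:
GGGGGG
GGGGGG
BGGGGG
WGWWGG
WGWWGG
WGGGGG
After op 3 fill(4,5,B) [28 cells changed]:
BBBBBB
BBBBBB
BBBBBB
WBWWBB
WBWWBB
WBBBBB
After op 4 paint(5,2,W):
BBBBBB
BBBBBB
BBBBBB
WBWWBB
WBWWBB
WBWBBB
After op 5 paint(2,0,G):
BBBBBB
BBBBBB
GBBBBB
WBWWBB
WBWWBB
WBWBBB

Answer: BBBBBB
BBBBBB
GBBBBB
WBWWBB
WBWWBB
WBWBBB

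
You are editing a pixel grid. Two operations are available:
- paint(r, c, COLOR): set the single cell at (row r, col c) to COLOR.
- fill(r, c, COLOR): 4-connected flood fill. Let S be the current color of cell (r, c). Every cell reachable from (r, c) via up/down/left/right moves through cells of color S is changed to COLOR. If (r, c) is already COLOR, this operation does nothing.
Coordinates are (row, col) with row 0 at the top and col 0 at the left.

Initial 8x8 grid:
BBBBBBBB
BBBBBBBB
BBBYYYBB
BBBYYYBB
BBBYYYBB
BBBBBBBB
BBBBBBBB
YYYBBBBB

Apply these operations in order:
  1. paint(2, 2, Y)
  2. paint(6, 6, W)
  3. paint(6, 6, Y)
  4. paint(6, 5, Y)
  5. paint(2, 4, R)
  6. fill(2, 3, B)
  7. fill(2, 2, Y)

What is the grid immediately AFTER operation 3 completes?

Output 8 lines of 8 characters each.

After op 1 paint(2,2,Y):
BBBBBBBB
BBBBBBBB
BBYYYYBB
BBBYYYBB
BBBYYYBB
BBBBBBBB
BBBBBBBB
YYYBBBBB
After op 2 paint(6,6,W):
BBBBBBBB
BBBBBBBB
BBYYYYBB
BBBYYYBB
BBBYYYBB
BBBBBBBB
BBBBBBWB
YYYBBBBB
After op 3 paint(6,6,Y):
BBBBBBBB
BBBBBBBB
BBYYYYBB
BBBYYYBB
BBBYYYBB
BBBBBBBB
BBBBBBYB
YYYBBBBB

Answer: BBBBBBBB
BBBBBBBB
BBYYYYBB
BBBYYYBB
BBBYYYBB
BBBBBBBB
BBBBBBYB
YYYBBBBB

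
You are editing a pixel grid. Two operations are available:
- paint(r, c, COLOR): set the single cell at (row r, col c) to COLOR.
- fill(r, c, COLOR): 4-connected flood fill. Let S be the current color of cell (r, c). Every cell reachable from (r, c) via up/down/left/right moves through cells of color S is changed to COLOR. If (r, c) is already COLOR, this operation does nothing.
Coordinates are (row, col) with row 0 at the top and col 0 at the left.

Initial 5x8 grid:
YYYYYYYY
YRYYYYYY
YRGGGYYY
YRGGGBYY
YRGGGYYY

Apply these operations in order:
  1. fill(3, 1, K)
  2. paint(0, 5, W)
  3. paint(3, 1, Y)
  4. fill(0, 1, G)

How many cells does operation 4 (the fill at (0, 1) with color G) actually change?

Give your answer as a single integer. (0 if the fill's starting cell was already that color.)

After op 1 fill(3,1,K) [4 cells changed]:
YYYYYYYY
YKYYYYYY
YKGGGYYY
YKGGGBYY
YKGGGYYY
After op 2 paint(0,5,W):
YYYYYWYY
YKYYYYYY
YKGGGYYY
YKGGGBYY
YKGGGYYY
After op 3 paint(3,1,Y):
YYYYYWYY
YKYYYYYY
YKGGGYYY
YYGGGBYY
YKGGGYYY
After op 4 fill(0,1,G) [26 cells changed]:
GGGGGWGG
GKGGGGGG
GKGGGGGG
GGGGGBGG
GKGGGGGG

Answer: 26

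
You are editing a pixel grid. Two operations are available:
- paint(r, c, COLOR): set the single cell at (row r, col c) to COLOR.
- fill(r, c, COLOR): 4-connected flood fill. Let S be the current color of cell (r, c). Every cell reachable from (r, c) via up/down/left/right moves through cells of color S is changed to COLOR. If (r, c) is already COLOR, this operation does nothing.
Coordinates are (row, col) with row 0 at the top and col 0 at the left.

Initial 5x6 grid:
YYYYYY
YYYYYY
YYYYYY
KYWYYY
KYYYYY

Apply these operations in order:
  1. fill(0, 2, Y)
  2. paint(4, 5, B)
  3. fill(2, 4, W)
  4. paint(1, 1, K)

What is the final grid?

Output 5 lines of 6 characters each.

Answer: WWWWWW
WKWWWW
WWWWWW
KWWWWW
KWWWWB

Derivation:
After op 1 fill(0,2,Y) [0 cells changed]:
YYYYYY
YYYYYY
YYYYYY
KYWYYY
KYYYYY
After op 2 paint(4,5,B):
YYYYYY
YYYYYY
YYYYYY
KYWYYY
KYYYYB
After op 3 fill(2,4,W) [26 cells changed]:
WWWWWW
WWWWWW
WWWWWW
KWWWWW
KWWWWB
After op 4 paint(1,1,K):
WWWWWW
WKWWWW
WWWWWW
KWWWWW
KWWWWB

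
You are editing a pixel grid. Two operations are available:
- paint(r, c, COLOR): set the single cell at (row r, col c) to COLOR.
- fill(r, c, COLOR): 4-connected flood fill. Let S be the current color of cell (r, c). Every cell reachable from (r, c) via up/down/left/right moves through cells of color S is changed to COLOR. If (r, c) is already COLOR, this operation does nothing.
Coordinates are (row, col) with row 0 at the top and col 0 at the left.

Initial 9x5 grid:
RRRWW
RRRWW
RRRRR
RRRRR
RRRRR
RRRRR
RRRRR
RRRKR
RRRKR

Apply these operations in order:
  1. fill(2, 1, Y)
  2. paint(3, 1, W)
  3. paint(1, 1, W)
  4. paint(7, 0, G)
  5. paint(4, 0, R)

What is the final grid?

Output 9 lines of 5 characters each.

After op 1 fill(2,1,Y) [39 cells changed]:
YYYWW
YYYWW
YYYYY
YYYYY
YYYYY
YYYYY
YYYYY
YYYKY
YYYKY
After op 2 paint(3,1,W):
YYYWW
YYYWW
YYYYY
YWYYY
YYYYY
YYYYY
YYYYY
YYYKY
YYYKY
After op 3 paint(1,1,W):
YYYWW
YWYWW
YYYYY
YWYYY
YYYYY
YYYYY
YYYYY
YYYKY
YYYKY
After op 4 paint(7,0,G):
YYYWW
YWYWW
YYYYY
YWYYY
YYYYY
YYYYY
YYYYY
GYYKY
YYYKY
After op 5 paint(4,0,R):
YYYWW
YWYWW
YYYYY
YWYYY
RYYYY
YYYYY
YYYYY
GYYKY
YYYKY

Answer: YYYWW
YWYWW
YYYYY
YWYYY
RYYYY
YYYYY
YYYYY
GYYKY
YYYKY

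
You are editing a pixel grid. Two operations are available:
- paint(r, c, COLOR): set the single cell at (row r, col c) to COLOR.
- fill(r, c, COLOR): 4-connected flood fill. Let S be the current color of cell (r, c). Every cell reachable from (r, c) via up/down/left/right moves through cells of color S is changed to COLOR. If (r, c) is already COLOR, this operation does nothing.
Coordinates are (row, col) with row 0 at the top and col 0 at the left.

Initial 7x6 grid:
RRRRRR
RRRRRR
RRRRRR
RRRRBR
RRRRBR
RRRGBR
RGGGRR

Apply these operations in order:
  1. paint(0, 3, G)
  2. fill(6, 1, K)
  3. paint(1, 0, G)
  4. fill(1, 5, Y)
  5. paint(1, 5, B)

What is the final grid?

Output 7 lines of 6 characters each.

After op 1 paint(0,3,G):
RRRGRR
RRRRRR
RRRRRR
RRRRBR
RRRRBR
RRRGBR
RGGGRR
After op 2 fill(6,1,K) [4 cells changed]:
RRRGRR
RRRRRR
RRRRRR
RRRRBR
RRRRBR
RRRKBR
RKKKRR
After op 3 paint(1,0,G):
RRRGRR
GRRRRR
RRRRRR
RRRRBR
RRRRBR
RRRKBR
RKKKRR
After op 4 fill(1,5,Y) [33 cells changed]:
YYYGYY
GYYYYY
YYYYYY
YYYYBY
YYYYBY
YYYKBY
YKKKYY
After op 5 paint(1,5,B):
YYYGYY
GYYYYB
YYYYYY
YYYYBY
YYYYBY
YYYKBY
YKKKYY

Answer: YYYGYY
GYYYYB
YYYYYY
YYYYBY
YYYYBY
YYYKBY
YKKKYY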